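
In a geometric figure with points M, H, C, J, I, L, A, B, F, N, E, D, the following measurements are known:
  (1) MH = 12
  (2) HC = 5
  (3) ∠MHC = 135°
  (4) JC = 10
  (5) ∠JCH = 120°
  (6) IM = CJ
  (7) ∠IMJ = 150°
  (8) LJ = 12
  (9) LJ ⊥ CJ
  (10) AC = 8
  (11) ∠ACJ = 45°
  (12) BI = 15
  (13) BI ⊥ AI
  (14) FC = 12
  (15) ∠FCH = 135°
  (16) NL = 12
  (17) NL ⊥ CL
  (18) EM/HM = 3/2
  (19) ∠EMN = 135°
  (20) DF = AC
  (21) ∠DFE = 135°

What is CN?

Step 1: By the law of cosines on triangle LJC: LC² = 12² + 10² − 2·12·10·cos(90°) = 244, so LC = 2·√61.
Step 2: By the law of cosines on triangle CLN: CN² = (2·√61)² + 12² − 2·2·√61·12·cos(90°) = 388, so CN = 2·√97.

Therefore, the length of CN = 2·√97.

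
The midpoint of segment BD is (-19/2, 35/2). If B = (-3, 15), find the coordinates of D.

Using the midpoint formula: M = ((x1 + x2)/2, (y1 + y2)/2)
We know M = (-19/2, 35/2) and B = (-3, 15)
For x: -19/2 = (-3 + x2)/2, so x2 = 2*-19/2 - -3 = -16
For y: 35/2 = (15 + y2)/2, so y2 = 2*35/2 - 15 = 20
D = (-16, 20)

(-16, 20)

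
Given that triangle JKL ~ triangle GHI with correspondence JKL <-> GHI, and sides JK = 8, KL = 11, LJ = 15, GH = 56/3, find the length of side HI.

k = 56/3/8 = 7/3. HI = 7/3 * 11 = 77/3.

77/3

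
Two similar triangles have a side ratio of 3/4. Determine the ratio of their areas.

Area scales with the square of linear dimensions. If every length is multiplied by 3/4, then the area is multiplied by (3/4)^2 = 9/16.
The area ratio is 9:16.

9:16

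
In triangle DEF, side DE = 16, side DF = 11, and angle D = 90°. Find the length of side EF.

The included angle is 90°, so the triangle is right-angled at D. The opposite side EF is the hypotenuse.
By the Pythagorean theorem: EF = sqrt(16^2 + 11^2) = sqrt(377) = sqrt(377).

sqrt(377)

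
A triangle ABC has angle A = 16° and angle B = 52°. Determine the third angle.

The interior angles sum to 180°: angle C = 180 - 16 - 52 = 112°.
The triangle is obtuse (angles 16°, 52°, 112°).

112 degrees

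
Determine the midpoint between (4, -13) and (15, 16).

The midpoint is the average of the coordinates:
x: (4 + 15)/2 = 19/2
y: (-13 + 16)/2 = 3/2
Midpoint = (19/2, 3/2)

(19/2, 3/2)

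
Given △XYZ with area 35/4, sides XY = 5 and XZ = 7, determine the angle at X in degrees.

Area = (1/2) * a * b * sin(C)
sin(C) = 2 * Area / (a * b)
sin(C) = 2 * 35/4 / (5 * 7)
sin(C) = 1/2
C = arcsin(1/2) = 30°
Since sin(180° - C) = sin(C), the obtuse angle 150° gives the same area, so C = 30° or C = 150°.

30° or 150°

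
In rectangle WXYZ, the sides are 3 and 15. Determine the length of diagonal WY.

Using the Pythagorean theorem:
d² = 3² + 15² = 9 + 225 = 234
d = sqrt(234) = 3*sqrt(26)

3*sqrt(26)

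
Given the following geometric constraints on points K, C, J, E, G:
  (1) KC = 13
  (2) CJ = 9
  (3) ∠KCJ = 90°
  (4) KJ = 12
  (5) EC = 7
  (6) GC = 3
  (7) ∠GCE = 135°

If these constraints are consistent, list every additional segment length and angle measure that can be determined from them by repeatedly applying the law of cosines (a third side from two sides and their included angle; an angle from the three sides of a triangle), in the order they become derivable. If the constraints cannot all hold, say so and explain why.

These constraints are not satisfiable: (1), (2) and (4) fix all three sides of triangle KCJ, so by the law of cosines cos(∠KCJ) = (13² + 9² − 12²) / (2·13·9) = 0.4530, i.e. ∠KCJ ≈ 63.06°, which contradicts (3) ∠KCJ = 90°. No planar figure meets all of them, so nothing further can be derived.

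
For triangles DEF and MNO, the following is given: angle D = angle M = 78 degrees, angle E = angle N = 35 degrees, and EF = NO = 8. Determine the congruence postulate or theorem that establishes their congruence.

The given information provides:
angle D = angle M = 78 degrees, angle E = angle N = 35 degrees, and EF = NO = 8
This matches the AAS congruence theorem.
Two pairs of corresponding angles and a non-included side are equal (Angle-Angle-Side).

AAS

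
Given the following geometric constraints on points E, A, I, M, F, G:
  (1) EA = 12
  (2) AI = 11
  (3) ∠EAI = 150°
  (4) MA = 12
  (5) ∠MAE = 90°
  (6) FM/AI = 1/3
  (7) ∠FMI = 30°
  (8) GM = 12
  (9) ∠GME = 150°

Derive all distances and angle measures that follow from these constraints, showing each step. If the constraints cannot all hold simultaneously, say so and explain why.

The constraints are consistent.

From the given relations:
  FM = 1/3·AI = 1/3·11 ≈ 3.67

Step 1: From EA = 12, AI = 11, and ∠EAI = 150°, by the law of cosines:
  EI² = EA² + AI² - 2·EA·AI·cos(150°) = 144 + 121 + 228.6 = 493.6
  EI ≈ 22.22

Step 2: From EA = 12, AM = 12, and ∠EAM = 90°, by the law of cosines:
  EM² = EA² + AM² - 2·EA·AM·cos(90°) = 144 + 144 - 0 = 288
  EM = 12·√2

Step 3: From EM = 12·√2, MG = 12, and ∠EMG = 150°, by the law of cosines:
  EG² = EM² + MG² - 2·EM·MG·cos(150°) = 288 + 144 + 352.7 = 784.7
  EG ≈ 28.01

Step 4: From EA = 12, EI = 22.22, AI = 11, by the inverse law of cosines:
  cos(∠AEI) = (EA² + EI² - AI²) / (2·EA·EI)
  ∠AEI = 14.33°

Step 5: From EA = 12, EM = 12·√2, AM = 12, by the inverse law of cosines:
  cos(∠AEM) = (EA² + EM² - AM²) / (2·EA·EM)
  ∠AEM = 45°

Step 6: From IA = 11, IE = 22.22, AE = 12, by the inverse law of cosines:
  cos(∠AIE) = (IA² + IE² - AE²) / (2·IA·IE)
  ∠AIE = 15.67°

Step 7: From MA = 12, ME = 12·√2, AE = 12, by the inverse law of cosines:
  cos(∠AME) = (MA² + ME² - AE²) / (2·MA·ME)
  ∠AME = 45°

Step 8: From EG = 28.01, EM = 12·√2, GM = 12, by the inverse law of cosines:
  cos(∠GEM) = (EG² + EM² - GM²) / (2·EG·EM)
  ∠GEM = 12.37°

Step 9: From GE = 28.01, GM = 12, EM = 12·√2, by the inverse law of cosines:
  cos(∠EGM) = (GE² + GM² - EM²) / (2·GE·GM)
  ∠EGM = 17.63°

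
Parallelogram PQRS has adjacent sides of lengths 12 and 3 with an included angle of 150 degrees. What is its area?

Area = 12 * 3 * sin(150°) = 36 * 1/2 = 18

18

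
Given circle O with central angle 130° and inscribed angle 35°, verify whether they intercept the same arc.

By the inscribed angle theorem, the inscribed angle for a central angle of 130° should be 130° / 2 = 65°.
The given inscribed angle is 35°, which does not equal 65°.
Therefore, no, they do not correspond to the same arc.

No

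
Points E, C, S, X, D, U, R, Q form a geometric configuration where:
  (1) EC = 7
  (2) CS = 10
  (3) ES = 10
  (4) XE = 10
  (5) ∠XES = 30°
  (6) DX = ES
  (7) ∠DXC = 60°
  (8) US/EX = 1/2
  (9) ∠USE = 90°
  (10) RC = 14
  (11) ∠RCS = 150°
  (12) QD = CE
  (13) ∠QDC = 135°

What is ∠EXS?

Step 1: By the law of cosines on triangle XES: XS² = 10² + 10² − 2·10·10·cos(30°) = 26.79, so XS ≈ 5.18.
Step 2: By the inverse law of cosines on triangle EXS: cos(∠EXS) = (10² + 5.18² − 10²) / (2·10·5.18) = 26.79/103.53 = 0.2588, so ∠EXS = 75°.

Therefore, the measure of angle ∠EXS = 75°.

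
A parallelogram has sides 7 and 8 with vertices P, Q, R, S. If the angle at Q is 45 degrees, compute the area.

Area = a * b * sin(theta)
Area = 7 * 8 * sin(45 degrees)
Area = 56 * sqrt(2)/2
Area = 28*sqrt(2)

28*sqrt(2)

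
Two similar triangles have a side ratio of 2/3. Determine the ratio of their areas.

Area ratio = (side ratio)^2 = (2/3)^2 = 4:9.

4:9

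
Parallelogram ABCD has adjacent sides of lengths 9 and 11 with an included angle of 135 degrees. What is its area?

Area = a * b * sin(theta)
Area = 9 * 11 * sin(135 degrees)
Area = 99 * sqrt(2)/2
Area = 99*sqrt(2)/2

99*sqrt(2)/2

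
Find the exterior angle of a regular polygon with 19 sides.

Each exterior angle of a regular n-gon is 360 / n.
For n = 19: 360 / 19 = 360/19 degrees.

360/19 degrees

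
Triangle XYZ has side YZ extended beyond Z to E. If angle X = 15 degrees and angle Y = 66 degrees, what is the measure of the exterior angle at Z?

By the exterior angle theorem, an exterior angle of a triangle equals the sum of the two remote interior angles.
Exterior angle = angle X + angle Y
Exterior angle = 15 + 66 = 81 degrees

81 degrees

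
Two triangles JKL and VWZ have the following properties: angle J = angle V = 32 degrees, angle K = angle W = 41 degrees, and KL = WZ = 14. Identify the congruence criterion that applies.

Consider the given information: angle J = angle V = 32 degrees, angle K = angle W = 41 degrees, and KL = WZ = 14
This is not SAS or HL: SAS requires two sides and the included angle between them. HL only applies to right triangles with matching hypotenuse and leg.
The correct criterion is AAS. Two pairs of corresponding angles and a non-included side are equal (Angle-Angle-Side).

AAS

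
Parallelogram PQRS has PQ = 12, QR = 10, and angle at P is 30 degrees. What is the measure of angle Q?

In a parallelogram, consecutive angles are supplementary (sum to 180°).
angle Q = 180 - angle P
angle Q = 180 - 30
angle Q = 150 degrees

150 degrees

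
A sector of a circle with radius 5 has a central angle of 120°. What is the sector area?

The full circle has area πr² = π(5)² = 25*pi.
The sector covers 120° out of 360°, a fraction of 1/3.
Sector area = 25*pi × 1/3 = 25*pi/3.

25*pi/3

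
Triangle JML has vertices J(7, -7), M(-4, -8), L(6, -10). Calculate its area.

Shoelace: Area = (1/2)|7(-8--10) + -4(-10--7) + 6(-7--8)| = (1/2)(32) = 16

16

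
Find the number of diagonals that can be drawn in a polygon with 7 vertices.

Total line segments between 7 vertices = C(7,2) = 21.
Subtract the 7 sides: 21 - 7 = 14 diagonals.

14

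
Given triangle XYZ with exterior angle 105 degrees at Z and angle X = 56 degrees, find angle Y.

The exterior angle theorem states that an exterior angle equals the sum of the two non-adjacent interior angles.
So 105 = 56 + angle Y, which gives angle Y = 105 - 56 = 49 degrees.

49 degrees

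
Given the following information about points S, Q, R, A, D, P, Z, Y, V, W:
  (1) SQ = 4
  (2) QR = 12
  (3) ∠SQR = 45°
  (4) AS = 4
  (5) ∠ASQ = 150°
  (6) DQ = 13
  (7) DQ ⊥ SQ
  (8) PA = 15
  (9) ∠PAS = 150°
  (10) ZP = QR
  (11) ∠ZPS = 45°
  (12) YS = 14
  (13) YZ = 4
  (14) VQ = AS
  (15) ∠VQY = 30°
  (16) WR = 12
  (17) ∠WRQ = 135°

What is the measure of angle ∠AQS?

Step 1: By the law of cosines on triangle QSA: QA² = 4² + 4² − 2·4·4·cos(150°) = 59.71, so QA ≈ 7.73.
Step 2: By the inverse law of cosines on triangle AQS: cos(∠AQS) = (7.73² + 4² − 4²) / (2·7.73·4) = 59.71/61.82 = 0.9659, so ∠AQS = 15°.

Therefore, the measure of angle ∠AQS = 15°.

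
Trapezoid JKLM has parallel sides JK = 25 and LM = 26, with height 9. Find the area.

Area of a trapezoid = (base1 + base2) * height / 2
Area = (25 + 26) * 9 / 2
Area = 51 * 9 / 2
Area = 459 / 2
Area = 459/2

459/2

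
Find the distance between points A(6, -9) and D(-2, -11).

d = sqrt((-8)^2 + (-2)^2) = sqrt(68) = 2*sqrt(17)

2*sqrt(17)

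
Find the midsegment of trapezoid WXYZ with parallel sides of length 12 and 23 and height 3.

The midsegment of a trapezoid = (base1 + base2) / 2
midsegment = (12 + 23) / 2
midsegment = 35 / 2
midsegment = 35/2

35/2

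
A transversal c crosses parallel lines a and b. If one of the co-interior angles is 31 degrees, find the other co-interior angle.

Co-interior angles sum to 180: 180 - 31 = 149 degrees.

149 degrees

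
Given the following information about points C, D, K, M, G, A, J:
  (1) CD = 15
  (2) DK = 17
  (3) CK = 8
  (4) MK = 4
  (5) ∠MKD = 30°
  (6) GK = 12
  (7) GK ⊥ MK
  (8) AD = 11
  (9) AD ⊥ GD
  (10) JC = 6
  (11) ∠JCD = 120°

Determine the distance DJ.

Step 1: By the law of cosines on triangle DCJ: DJ² = 15² + 6² − 2·15·6·cos(120°) = 351, so DJ = 3·√39.

Therefore, the length of DJ = 3·√39.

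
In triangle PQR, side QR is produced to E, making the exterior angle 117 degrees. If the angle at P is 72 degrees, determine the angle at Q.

By the exterior angle theorem: exterior angle = sum of remote interior angles.
117 = 72 + angle Q
angle Q = 117 - 72 = 45 degrees

45 degrees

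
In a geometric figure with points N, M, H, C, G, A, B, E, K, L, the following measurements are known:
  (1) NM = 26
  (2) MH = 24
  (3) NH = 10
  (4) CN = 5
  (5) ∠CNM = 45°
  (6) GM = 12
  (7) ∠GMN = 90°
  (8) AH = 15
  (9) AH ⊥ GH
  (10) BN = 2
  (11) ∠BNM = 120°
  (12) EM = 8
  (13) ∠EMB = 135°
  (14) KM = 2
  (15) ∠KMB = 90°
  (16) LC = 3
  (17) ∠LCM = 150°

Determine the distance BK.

Step 1: By the law of cosines on triangle BNM: BM² = 2² + 26² − 2·2·26·cos(120°) = 732, so BM = 2·√183.
Step 2: By the law of cosines on triangle BMK: BK² = (2·√183)² + 2² − 2·2·√183·2·cos(90°) = 736, so BK = 4·√46.

Therefore, the length of BK = 4·√46.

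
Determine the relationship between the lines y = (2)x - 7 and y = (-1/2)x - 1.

Slope of line 1: m1 = 2
Slope of line 2: m2 = -1/2
m1 * m2 = (2) * (-1/2) = -1 = -1, so the lines are perpendicular.

Perpendicular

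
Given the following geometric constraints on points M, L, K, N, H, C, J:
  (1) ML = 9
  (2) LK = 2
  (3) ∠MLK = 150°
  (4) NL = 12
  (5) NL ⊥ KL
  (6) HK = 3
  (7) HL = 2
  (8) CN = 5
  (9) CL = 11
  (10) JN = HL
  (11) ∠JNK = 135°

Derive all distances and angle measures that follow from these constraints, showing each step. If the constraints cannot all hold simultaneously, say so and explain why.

The constraints are consistent.

From the given relations:
  JN = HL = 2

Step 1: From ML = 9, LK = 2, and ∠MLK = 150°, by the law of cosines:
  MK² = ML² + LK² - 2·ML·LK·cos(150°) = 81 + 4 + 31.18 = 116.2
  MK ≈ 10.78

Step 2: From KL = 2, LN = 12, and ∠KLN = 90°, by the law of cosines:
  KN² = KL² + LN² - 2·KL·LN·cos(90°) = 4 + 144 - 0 = 148
  KN = 2·√37

Step 3: From LC = 11, LN = 12, CN = 5, by the inverse law of cosines:
  cos(∠CLN) = (LC² + LN² - CN²) / (2·LC·LN)
  ∠CLN = 24.62°

Step 4: From LH = 2, LK = 2, HK = 3, by the inverse law of cosines:
  cos(∠HLK) = (LH² + LK² - HK²) / (2·LH·LK)
  ∠HLK = 97.18°

Step 5: From KH = 3, KL = 2, HL = 2, by the inverse law of cosines:
  cos(∠HKL) = (KH² + KL² - HL²) / (2·KH·KL)
  ∠HKL = 41.41°

Step 6: From NC = 5, NL = 12, CL = 11, by the inverse law of cosines:
  cos(∠CNL) = (NC² + NL² - CL²) / (2·NC·NL)
  ∠CNL = 66.42°

Step 7: From HK = 3, HL = 2, KL = 2, by the inverse law of cosines:
  cos(∠KHL) = (HK² + HL² - KL²) / (2·HK·HL)
  ∠KHL = 41.41°

Step 8: From CL = 11, CN = 5, LN = 12, by the inverse law of cosines:
  cos(∠LCN) = (CL² + CN² - LN²) / (2·CL·CN)
  ∠LCN = 88.96°

Step 9: From KN = 2·√37, NJ = 2, and ∠KNJ = 135°, by the law of cosines:
  KJ² = KN² + NJ² - 2·KN·NJ·cos(135°) = 148 + 4 + 34.41 = 186.4
  KJ ≈ 13.65

Step 10: From MK = 10.78, ML = 9, KL = 2, by the inverse law of cosines:
  cos(∠KML) = (MK² + ML² - KL²) / (2·MK·ML)
  ∠KML = 5.32°

Step 11: From KL = 2, KM = 10.78, LM = 9, by the inverse law of cosines:
  cos(∠LKM) = (KL² + KM² - LM²) / (2·KL·KM)
  ∠LKM = 24.68°

Step 12: From KL = 2, KN = 2·√37, LN = 12, by the inverse law of cosines:
  cos(∠LKN) = (KL² + KN² - LN²) / (2·KL·KN)
  ∠LKN = 80.54°

Step 13: From NK = 2·√37, NL = 12, KL = 2, by the inverse law of cosines:
  cos(∠KNL) = (NK² + NL² - KL²) / (2·NK·NL)
  ∠KNL = 9.46°

Step 14: From KJ = 13.65, KN = 2·√37, JN = 2, by the inverse law of cosines:
  cos(∠JKN) = (KJ² + KN² - JN²) / (2·KJ·KN)
  ∠JKN = 5.95°

Step 15: From JK = 13.65, JN = 2, KN = 2·√37, by the inverse law of cosines:
  cos(∠KJN) = (JK² + JN² - KN²) / (2·JK·JN)
  ∠KJN = 39.05°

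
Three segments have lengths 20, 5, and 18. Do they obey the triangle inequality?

Yes.
The triangle inequality requires that the sum of any two sides exceeds the third.
Here 5 + 18 = 23 > 20, so the condition is met.

Yes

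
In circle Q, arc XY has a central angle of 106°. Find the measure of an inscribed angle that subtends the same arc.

An inscribed angle intercepts an arc from a point on the circle, while the central angle intercepts the same arc from the center.
The inscribed angle is always half the central angle: 106° / 2 = 53°.

53°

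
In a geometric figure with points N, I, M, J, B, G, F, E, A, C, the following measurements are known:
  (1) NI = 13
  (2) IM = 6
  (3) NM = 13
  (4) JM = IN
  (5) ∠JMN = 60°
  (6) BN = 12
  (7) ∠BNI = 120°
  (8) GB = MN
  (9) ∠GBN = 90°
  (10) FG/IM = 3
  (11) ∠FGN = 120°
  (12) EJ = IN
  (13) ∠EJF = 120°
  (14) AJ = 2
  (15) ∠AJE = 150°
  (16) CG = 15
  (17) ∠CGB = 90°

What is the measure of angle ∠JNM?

From the given relations: JM = IN = 13.
Step 1: By the law of cosines on triangle NMJ: NJ² = 13² + 13² − 2·13·13·cos(60°) = 169, so NJ = 13.
Step 2: By the inverse law of cosines on triangle JNM: cos(∠JNM) = (13² + 13² − 13²) / (2·13·13) = 169/338 = 0.5, so ∠JNM = 60°.

Therefore, the measure of angle ∠JNM = 60°.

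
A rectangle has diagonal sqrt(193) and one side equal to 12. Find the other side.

The diagonal of a rectangle forms a right triangle with the two sides.
Rearranging the Pythagorean theorem: missing side = sqrt(d^2 - known^2).
= sqrt(193 - 144) = sqrt(49) = 7.

7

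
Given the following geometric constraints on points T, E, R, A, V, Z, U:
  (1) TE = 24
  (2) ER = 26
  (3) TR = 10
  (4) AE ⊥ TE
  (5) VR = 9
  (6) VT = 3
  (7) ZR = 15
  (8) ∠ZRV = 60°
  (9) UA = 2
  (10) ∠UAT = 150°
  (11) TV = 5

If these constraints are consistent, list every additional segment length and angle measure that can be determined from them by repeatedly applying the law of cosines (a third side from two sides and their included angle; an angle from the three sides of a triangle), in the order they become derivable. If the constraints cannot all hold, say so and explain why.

These constraints are not satisfiable: (6) VT = 3 and (11) TV = 5 assign two different lengths to the same segment. No planar figure meets all of them, so nothing further can be derived.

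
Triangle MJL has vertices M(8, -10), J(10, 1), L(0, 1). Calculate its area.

The Shoelace formula computes the area from vertex coordinates by summing cross products.
For vertices (8,-10), (10,1), (0,1):
Signed sum = 8*1 - 10*-10 + 10*1 - 0*1 + 0*-10 - 8*1
= 108 + 10 + -8 = 110
Area = (1/2)|110| = 55.

55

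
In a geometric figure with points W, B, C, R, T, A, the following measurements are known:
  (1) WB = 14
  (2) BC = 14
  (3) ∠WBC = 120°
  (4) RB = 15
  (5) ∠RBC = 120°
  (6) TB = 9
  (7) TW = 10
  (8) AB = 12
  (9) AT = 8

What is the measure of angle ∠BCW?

Step 1: By the law of cosines on triangle CBW: CW² = 14² + 14² − 2·14·14·cos(120°) = 588, so CW = 14·√3.
Step 2: By the inverse law of cosines on triangle BCW: cos(∠BCW) = (14² + (14·√3)² − 14²) / (2·14·14·√3) = 588/678.96 = 0.866, so ∠BCW = 30°.

Therefore, the measure of angle ∠BCW = 30°.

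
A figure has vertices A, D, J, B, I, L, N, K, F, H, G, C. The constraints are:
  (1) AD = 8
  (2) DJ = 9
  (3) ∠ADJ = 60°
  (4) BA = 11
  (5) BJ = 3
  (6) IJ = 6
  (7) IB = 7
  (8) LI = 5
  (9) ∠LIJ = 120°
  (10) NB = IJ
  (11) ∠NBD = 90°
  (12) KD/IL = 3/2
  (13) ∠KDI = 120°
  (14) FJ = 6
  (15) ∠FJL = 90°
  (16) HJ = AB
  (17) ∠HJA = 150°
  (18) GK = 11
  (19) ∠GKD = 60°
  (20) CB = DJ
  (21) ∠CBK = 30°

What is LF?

Step 1: By the law of cosines on triangle LIJ: LJ² = 5² + 6² − 2·5·6·cos(120°) = 91, so LJ = √91.
Step 2: By the law of cosines on triangle LJF: LF² = √91² + 6² − 2·√91·6·cos(90°) = 127, so LF = √127.

Therefore, the length of LF = √127.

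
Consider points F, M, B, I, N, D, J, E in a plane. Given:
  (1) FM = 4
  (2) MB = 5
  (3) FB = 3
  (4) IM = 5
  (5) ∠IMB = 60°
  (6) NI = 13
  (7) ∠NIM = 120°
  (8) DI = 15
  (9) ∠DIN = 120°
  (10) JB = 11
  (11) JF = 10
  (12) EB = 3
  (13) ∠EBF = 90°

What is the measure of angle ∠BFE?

Step 1: By the law of cosines on triangle FBE: FE² = 3² + 3² − 2·3·3·cos(90°) = 18, so FE = 3·√2.
Step 2: By the inverse law of cosines on triangle BFE: cos(∠BFE) = (3² + (3·√2)² − 3²) / (2·3·3·√2) = 18/25.46 = 0.7071, so ∠BFE = 45°.

Therefore, the measure of angle ∠BFE = 45°.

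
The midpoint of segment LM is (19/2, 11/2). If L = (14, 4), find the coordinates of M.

Using the midpoint formula: M = ((x1 + x2)/2, (y1 + y2)/2)
We know M = (19/2, 11/2) and L = (14, 4)
For x: 19/2 = (14 + x2)/2, so x2 = 2*19/2 - 14 = 5
For y: 11/2 = (4 + y2)/2, so y2 = 2*11/2 - 4 = 7
M = (5, 7)

(5, 7)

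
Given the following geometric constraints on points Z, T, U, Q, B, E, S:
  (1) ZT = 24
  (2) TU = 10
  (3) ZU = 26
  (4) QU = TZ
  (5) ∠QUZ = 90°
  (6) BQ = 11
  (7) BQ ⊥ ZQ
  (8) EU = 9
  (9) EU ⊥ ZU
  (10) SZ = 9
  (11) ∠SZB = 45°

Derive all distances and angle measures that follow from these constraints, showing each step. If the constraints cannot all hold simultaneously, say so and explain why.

The constraints are consistent.

From the given relations:
  QU = TZ = 24

Step 1: From ZU = 26, UQ = 24, and ∠ZUQ = 90°, by the law of cosines:
  ZQ² = ZU² + UQ² - 2·ZU·UQ·cos(90°) = 676 + 576 - 0 = 1252
  ZQ ≈ 35.38

Step 2: From ZU = 26, UE = 9, and ∠ZUE = 90°, by the law of cosines:
  ZE² = ZU² + UE² - 2·ZU·UE·cos(90°) = 676 + 81 - 0 = 757
  ZE ≈ 27.51

Step 3: From ZT = 24, ZU = 26, TU = 10, by the inverse law of cosines:
  cos(∠TZU) = (ZT² + ZU² - TU²) / (2·ZT·ZU)
  ∠TZU = 22.62°

Step 4: From TU = 10, TZ = 24, UZ = 26, by the inverse law of cosines:
  cos(∠UTZ) = (TU² + TZ² - UZ²) / (2·TU·TZ)
  ∠UTZ = 90°

Step 5: From UT = 10, UZ = 26, TZ = 24, by the inverse law of cosines:
  cos(∠TUZ) = (UT² + UZ² - TZ²) / (2·UT·UZ)
  ∠TUZ = 67.38°

Step 6: From ZQ = 35.38, QB = 11, and ∠ZQB = 90°, by the law of cosines:
  ZB² = ZQ² + QB² - 2·ZQ·QB·cos(90°) = 1252 + 121 - 0 = 1373
  ZB ≈ 37.05

Step 7: From ZE = 27.51, ZU = 26, EU = 9, by the inverse law of cosines:
  cos(∠EZU) = (ZE² + ZU² - EU²) / (2·ZE·ZU)
  ∠EZU = 19.09°

Step 8: From ZQ = 35.38, ZU = 26, QU = 24, by the inverse law of cosines:
  cos(∠QZU) = (ZQ² + ZU² - QU²) / (2·ZQ·ZU)
  ∠QZU = 42.71°

Step 9: From QU = 24, QZ = 35.38, UZ = 26, by the inverse law of cosines:
  cos(∠UQZ) = (QU² + QZ² - UZ²) / (2·QU·QZ)
  ∠UQZ = 47.29°

Step 10: From EU = 9, EZ = 27.51, UZ = 26, by the inverse law of cosines:
  cos(∠UEZ) = (EU² + EZ² - UZ²) / (2·EU·EZ)
  ∠UEZ = 70.91°

Step 11: From BZ = 37.05, ZS = 9, and ∠BZS = 45°, by the law of cosines:
  BS² = BZ² + ZS² - 2·BZ·ZS·cos(45°) = 1373 + 81 - 471.6 = 982.4
  BS ≈ 31.34

Step 12: From ZB = 37.05, ZQ = 35.38, BQ = 11, by the inverse law of cosines:
  cos(∠BZQ) = (ZB² + ZQ² - BQ²) / (2·ZB·ZQ)
  ∠BZQ = 17.27°

Step 13: From BQ = 11, BZ = 37.05, QZ = 35.38, by the inverse law of cosines:
  cos(∠QBZ) = (BQ² + BZ² - QZ²) / (2·BQ·BZ)
  ∠QBZ = 72.73°

Step 14: From BS = 31.34, BZ = 37.05, SZ = 9, by the inverse law of cosines:
  cos(∠SBZ) = (BS² + BZ² - SZ²) / (2·BS·BZ)
  ∠SBZ = 11.71°

Step 15: From SB = 31.34, SZ = 9, BZ = 37.05, by the inverse law of cosines:
  cos(∠BSZ) = (SB² + SZ² - BZ²) / (2·SB·SZ)
  ∠BSZ = 123.29°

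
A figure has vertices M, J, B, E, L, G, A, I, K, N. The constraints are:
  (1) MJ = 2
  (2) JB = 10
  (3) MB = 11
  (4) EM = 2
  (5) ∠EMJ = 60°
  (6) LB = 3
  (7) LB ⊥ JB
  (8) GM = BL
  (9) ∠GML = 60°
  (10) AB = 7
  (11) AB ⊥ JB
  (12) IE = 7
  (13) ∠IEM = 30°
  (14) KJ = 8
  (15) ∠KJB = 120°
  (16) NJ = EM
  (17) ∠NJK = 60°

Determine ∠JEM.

Step 1: By the law of cosines on triangle EMJ: EJ² = 2² + 2² − 2·2·2·cos(60°) = 4, so EJ = 2.
Step 2: By the inverse law of cosines on triangle JEM: cos(∠JEM) = (2² + 2² − 2²) / (2·2·2) = 4/8 = 0.5, so ∠JEM = 60°.

Therefore, the measure of angle ∠JEM = 60°.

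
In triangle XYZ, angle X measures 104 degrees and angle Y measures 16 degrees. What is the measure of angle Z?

angle Z = 180 - 104 - 16 = 60 degrees.

60 degrees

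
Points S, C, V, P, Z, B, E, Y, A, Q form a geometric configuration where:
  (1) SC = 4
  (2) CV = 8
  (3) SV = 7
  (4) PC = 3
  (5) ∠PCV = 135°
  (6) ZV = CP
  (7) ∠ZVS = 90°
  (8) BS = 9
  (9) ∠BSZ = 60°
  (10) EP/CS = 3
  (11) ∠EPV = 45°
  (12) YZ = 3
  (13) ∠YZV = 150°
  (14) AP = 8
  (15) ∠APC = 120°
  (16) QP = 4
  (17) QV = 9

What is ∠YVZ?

From the given relations: ZV = CP = 3.
Step 1: By the law of cosines on triangle VZY: VY² = 3² + 3² − 2·3·3·cos(150°) = 33.59, so VY ≈ 5.8.
Step 2: By the inverse law of cosines on triangle YVZ: cos(∠YVZ) = (5.8² + 3² − 3²) / (2·5.8·3) = 33.59/34.77 = 0.9659, so ∠YVZ = 15°.

Therefore, the measure of angle ∠YVZ = 15°.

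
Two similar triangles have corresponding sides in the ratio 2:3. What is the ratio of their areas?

Area ratio = (side ratio)^2 = (2/3)^2 = 4:9.

4:9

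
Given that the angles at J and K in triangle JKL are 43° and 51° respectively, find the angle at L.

By the triangle angle sum property, the three interior angles of any triangle add up to 180°.
We know angle J = 43° and angle K = 51°, so their sum is 94°.
Therefore angle L = 180° - 94° = 86°.

86 degrees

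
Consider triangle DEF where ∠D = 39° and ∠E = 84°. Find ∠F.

By the triangle angle sum property, the three interior angles of any triangle add up to 180°.
We know angle D = 39° and angle E = 84°, so their sum is 123°.
Therefore angle F = 180° - 123° = 57°.

57 degrees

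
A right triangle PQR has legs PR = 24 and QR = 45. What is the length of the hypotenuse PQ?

By the Pythagorean theorem: PQ^2 = PR^2 + QR^2
PQ^2 = 24^2 + 45^2 = 576 + 2025 = 2601
PQ = sqrt(2601) = 51

51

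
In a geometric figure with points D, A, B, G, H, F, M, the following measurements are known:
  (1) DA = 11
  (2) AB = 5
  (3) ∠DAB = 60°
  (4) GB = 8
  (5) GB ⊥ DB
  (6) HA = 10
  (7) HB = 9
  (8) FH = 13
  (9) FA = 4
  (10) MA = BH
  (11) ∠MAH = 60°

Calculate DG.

Step 1: By the law of cosines on triangle BAD: BD² = 5² + 11² − 2·5·11·cos(60°) = 91, so BD = √91.
Step 2: By the law of cosines on triangle DBG: DG² = √91² + 8² − 2·√91·8·cos(90°) = 155, so DG = √155.

Therefore, the length of DG = √155.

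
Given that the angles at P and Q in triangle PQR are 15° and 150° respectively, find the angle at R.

Let angle R = x. Then 15 + 150 + x = 180.
x = 180 - 165 = 15 degrees.

15 degrees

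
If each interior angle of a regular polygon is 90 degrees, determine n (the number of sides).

The exterior angle is the supplement of the interior angle: 180 - 90 = 90 degrees.
Since the exterior angles of any convex polygon sum to 360 degrees, the number of sides is 360 / 90 = 4.

4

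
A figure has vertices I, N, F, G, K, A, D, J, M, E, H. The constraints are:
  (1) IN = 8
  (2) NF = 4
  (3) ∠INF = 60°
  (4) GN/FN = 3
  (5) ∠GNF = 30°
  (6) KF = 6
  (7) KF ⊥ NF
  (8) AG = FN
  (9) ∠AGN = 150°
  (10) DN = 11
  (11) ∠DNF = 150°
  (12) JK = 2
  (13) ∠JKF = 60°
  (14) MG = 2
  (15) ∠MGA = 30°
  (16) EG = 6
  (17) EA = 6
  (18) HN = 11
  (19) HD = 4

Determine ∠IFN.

Step 1: By the law of cosines on triangle FNI: FI² = 4² + 8² − 2·4·8·cos(60°) = 48, so FI = 4·√3.
Step 2: By the inverse law of cosines on triangle IFN: cos(∠IFN) = ((4·√3)² + 4² − 8²) / (2·4·√3·4) = 0/55.43 = 0, so ∠IFN = 90°.

Therefore, the measure of angle ∠IFN = 90°.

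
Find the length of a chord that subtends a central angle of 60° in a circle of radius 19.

Chord length = 2r sin(θ/2)
= 2 × 19 × sin(60°/2)
= 2 × 19 × sin(30°)
= 19

19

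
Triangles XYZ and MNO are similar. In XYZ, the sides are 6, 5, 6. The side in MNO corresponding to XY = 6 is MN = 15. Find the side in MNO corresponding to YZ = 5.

Similar triangles have proportional sides. Setting up the proportion:
MN / XY = NO / YZ
15 / 6 = NO / 5
NO = 5 * 15 / 6 = 25/2.

25/2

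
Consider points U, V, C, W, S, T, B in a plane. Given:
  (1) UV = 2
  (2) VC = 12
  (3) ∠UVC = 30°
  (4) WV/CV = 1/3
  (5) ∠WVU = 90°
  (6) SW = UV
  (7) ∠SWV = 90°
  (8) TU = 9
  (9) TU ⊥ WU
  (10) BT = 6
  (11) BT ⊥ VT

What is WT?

From the given relations: WV = 1/3·CV = 1/3·12 = 4.
Step 1: By the law of cosines on triangle UVW: UW² = 2² + 4² − 2·2·4·cos(90°) = 20, so UW = 2·√5.
Step 2: By the law of cosines on triangle WUT: WT² = (2·√5)² + 9² − 2·2·√5·9·cos(90°) = 101, so WT = √101.

Therefore, the length of WT = √101.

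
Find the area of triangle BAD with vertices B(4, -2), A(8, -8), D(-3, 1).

Using the Shoelace formula for a triangle:
Area = (1/2)|x0(y1 - y2) + x1(y2 - y0) + x2(y0 - y1)|
Area = (1/2)|4(-8 - 1) + 8(1 - -2) + -3(-2 - -8)|
Area = (1/2)|-36 + 24 + -18|
Area = (1/2)|-30|
Area = (1/2)(30)
Area = 15

15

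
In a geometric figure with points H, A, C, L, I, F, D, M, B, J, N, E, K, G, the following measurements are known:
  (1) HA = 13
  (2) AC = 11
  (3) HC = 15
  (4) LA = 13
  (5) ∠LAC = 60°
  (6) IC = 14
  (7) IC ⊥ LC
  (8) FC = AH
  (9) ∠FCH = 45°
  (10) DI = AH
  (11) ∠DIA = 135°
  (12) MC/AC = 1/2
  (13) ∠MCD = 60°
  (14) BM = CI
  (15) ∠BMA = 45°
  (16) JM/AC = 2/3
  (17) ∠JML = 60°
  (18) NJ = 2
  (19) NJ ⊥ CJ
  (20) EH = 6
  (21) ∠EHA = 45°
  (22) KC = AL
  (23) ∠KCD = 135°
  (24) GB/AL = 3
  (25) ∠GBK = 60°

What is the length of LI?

Step 1: By the law of cosines on triangle LAC: LC² = 13² + 11² − 2·13·11·cos(60°) = 147, so LC = 7·√3.
Step 2: By the law of cosines on triangle LCI: LI² = (7·√3)² + 14² − 2·7·√3·14·cos(90°) = 343, so LI = 7·√7.

Therefore, the length of LI = 7·√7.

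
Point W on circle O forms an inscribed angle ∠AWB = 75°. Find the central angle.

By the inscribed angle theorem, the central angle is twice the inscribed angle.
Central angle = 2 × 75° = 150°

150°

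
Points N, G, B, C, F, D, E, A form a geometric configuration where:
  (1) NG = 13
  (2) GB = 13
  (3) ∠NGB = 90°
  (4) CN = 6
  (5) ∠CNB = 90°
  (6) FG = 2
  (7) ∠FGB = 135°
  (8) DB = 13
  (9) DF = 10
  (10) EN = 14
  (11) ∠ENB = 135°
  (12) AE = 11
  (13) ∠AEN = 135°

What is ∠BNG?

Step 1: By the law of cosines on triangle NGB: NB² = 13² + 13² − 2·13·13·cos(90°) = 338, so NB = 13·√2.
Step 2: By the inverse law of cosines on triangle BNG: cos(∠BNG) = ((13·√2)² + 13² − 13²) / (2·13·√2·13) = 338/478 = 0.7071, so ∠BNG = 45°.

Therefore, the measure of angle ∠BNG = 45°.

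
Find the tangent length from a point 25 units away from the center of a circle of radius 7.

Let T be the point of tangency. Then OT ⊥ PT (radius ⊥ tangent).
In right triangle OTP: OP² = OT² + PT²
25² = 7² + PT²
PT² = 576, PT = 24

24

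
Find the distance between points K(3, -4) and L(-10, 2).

d = sqrt((-10 - 3)^2 + (2 - -4)^2)
d = sqrt(-13^2 + 6^2)
d = sqrt(169 + 36)
d = sqrt(205)

sqrt(205)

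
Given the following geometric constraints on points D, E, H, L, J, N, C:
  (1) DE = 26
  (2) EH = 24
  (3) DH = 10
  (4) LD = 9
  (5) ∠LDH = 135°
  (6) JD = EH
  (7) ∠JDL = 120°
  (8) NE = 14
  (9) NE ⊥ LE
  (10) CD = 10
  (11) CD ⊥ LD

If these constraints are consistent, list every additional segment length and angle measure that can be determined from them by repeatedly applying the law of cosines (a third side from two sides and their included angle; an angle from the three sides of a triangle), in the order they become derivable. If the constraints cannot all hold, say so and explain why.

The constraints are consistent. Derivable facts, in order:
After 1 step:
- HL ≈ 17.56
- LC = √181
- LJ = 3·√97
- ∠DEH = 22.62°
- ∠DHE = 90°
- ∠EDH = 67.38°
After 2 steps:
- ∠CLD = 48.01°
- ∠DCL = 41.99°
- ∠DHL = 21.25°
- ∠DJL = 15.3°
- ∠DLH = 23.75°
- ∠DLJ = 44.7°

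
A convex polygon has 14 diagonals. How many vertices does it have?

Using d = n(n - 3)/2, we solve 14 = n(n - 3)/2.
So n(n - 3) = 28.
Testing n = 7: 7 * 4 = 28 = 28. Correct.
The polygon has 7 sides.

7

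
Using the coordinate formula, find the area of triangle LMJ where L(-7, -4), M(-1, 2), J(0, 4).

The Shoelace formula computes the area from vertex coordinates by summing cross products.
For vertices (-7,-4), (-1,2), (0,4):
Signed sum = -7*2 - -1*-4 + -1*4 - 0*2 + 0*-4 - -7*4
= -18 + -4 + 28 = 6
Area = (1/2)|6| = 3.

3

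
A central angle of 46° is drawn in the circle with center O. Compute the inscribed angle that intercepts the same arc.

Inscribed angle = 46° / 2 = 23° (inscribed angle theorem).

23°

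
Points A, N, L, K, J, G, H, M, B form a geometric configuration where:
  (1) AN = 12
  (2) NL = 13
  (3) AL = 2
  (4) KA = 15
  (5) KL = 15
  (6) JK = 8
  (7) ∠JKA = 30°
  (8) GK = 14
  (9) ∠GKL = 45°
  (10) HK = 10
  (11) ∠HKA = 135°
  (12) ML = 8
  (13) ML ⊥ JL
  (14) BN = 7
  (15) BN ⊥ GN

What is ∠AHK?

Step 1: By the law of cosines on triangle HKA: HA² = 10² + 15² − 2·10·15·cos(135°) = 537.13, so HA ≈ 23.18.
Step 2: By the inverse law of cosines on triangle AHK: cos(∠AHK) = (23.18² + 10² − 15²) / (2·23.18·10) = 412.13/463.52 = 0.8891, so ∠AHK = 27.24°.

Therefore, the measure of angle ∠AHK = 27.24°.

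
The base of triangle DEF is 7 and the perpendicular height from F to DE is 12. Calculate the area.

Area = (1/2) * base * height
Area = (1/2) * 7 * 12
Area = 42

42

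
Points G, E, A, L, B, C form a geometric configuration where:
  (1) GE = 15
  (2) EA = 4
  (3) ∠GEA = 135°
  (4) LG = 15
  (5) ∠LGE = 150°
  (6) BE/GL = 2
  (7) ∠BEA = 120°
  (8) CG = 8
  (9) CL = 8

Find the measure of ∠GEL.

Step 1: By the law of cosines on triangle EGL: EL² = 15² + 15² − 2·15·15·cos(150°) = 839.71, so EL ≈ 28.98.
Step 2: By the inverse law of cosines on triangle GEL: cos(∠GEL) = (15² + 28.98² − 15²) / (2·15·28.98) = 839.71/869.33 = 0.9659, so ∠GEL = 15°.

Therefore, the measure of angle ∠GEL = 15°.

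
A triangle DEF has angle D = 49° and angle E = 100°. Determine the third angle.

The interior angles sum to 180°: angle F = 180 - 49 - 100 = 31°.
The triangle is obtuse (angles 49°, 100°, 31°).

31 degrees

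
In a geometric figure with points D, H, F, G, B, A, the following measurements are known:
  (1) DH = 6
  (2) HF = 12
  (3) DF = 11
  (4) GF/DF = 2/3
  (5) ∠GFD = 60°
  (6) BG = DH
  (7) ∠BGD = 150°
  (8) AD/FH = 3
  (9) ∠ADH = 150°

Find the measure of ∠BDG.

From the given relations: GF = 2/3·DF = 2/3·11 ≈ 7.33; BG = DH = 6.
Step 1: By the law of cosines on triangle DFG: DG² = 11² + 7.33² − 2·11·7.33·cos(60°) = 94.11, so DG ≈ 9.7.
Step 2: By the law of cosines on triangle DGB: DB² = 9.7² + 6² − 2·9.7·6·cos(150°) = 230.93, so DB ≈ 15.2.
Step 3: By the inverse law of cosines on triangle BDG: cos(∠BDG) = (15.2² + 9.7² − 6²) / (2·15.2·9.7) = 289.04/294.84 = 0.9803, so ∠BDG = 11.39°.

Therefore, the measure of angle ∠BDG = 11.39°.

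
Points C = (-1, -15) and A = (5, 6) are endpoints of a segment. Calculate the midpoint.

M = ((x₁ + x₂)/2, (y₁ + y₂)/2)
= ((-1 + 5)/2, (-15 + 6)/2)
= (4/2, -9/2) = (2, -9/2)

(2, -9/2)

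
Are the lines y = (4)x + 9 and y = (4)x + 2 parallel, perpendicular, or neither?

Slope of line 1: m1 = 4
Slope of line 2: m2 = 4
Two lines are parallel if and only if they have equal slopes (or both are vertical).
Here m1 = m2 = 4, confirming the lines are parallel.

Parallel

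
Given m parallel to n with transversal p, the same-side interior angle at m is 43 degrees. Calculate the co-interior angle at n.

Co-interior (same-side interior) angles are between the parallel lines on the same side of the transversal.
Unlike corresponding or alternate interior angles, they are supplementary rather than equal.
So the angle = 180 - 43 = 137 degrees.

137 degrees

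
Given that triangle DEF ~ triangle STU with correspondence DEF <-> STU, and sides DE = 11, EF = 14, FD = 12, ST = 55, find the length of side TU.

Similar triangles have proportional sides. Setting up the proportion:
ST / DE = TU / EF
55 / 11 = TU / 14
TU = 14 * 55 / 11 = 70.

70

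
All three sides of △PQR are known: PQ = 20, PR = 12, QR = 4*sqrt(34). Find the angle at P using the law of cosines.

cos(P) = (20² + 12² - (4*sqrt(34))²) / (2 × 20 × 12) = 0, so P = arccos(0) = 90°.

90°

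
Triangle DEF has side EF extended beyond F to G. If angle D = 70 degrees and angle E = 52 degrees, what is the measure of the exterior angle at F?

The interior angle at F is 180 - 70 - 52 = 58 degrees.
The exterior angle and interior angle at F are supplementary:
Exterior angle = 180 - 58 = 122 degrees.

122 degrees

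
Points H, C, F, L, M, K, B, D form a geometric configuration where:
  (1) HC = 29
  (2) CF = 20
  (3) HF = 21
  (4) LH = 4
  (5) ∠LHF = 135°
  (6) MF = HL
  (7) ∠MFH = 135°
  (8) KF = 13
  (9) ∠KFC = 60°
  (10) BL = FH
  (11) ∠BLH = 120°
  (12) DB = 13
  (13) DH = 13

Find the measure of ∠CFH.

Step 1: By the inverse law of cosines on triangle CFH: cos(∠CFH) = (20² + 21² − 29²) / (2·20·21) = 0/840 = 0, so ∠CFH = 90°.

Therefore, the measure of angle ∠CFH = 90°.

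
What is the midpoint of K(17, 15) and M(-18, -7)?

The midpoint is the point halfway along the segment.
Move half the horizontal distance: 17 + (-18 - 17)/2 = 17 + -35/2 = -1/2
Move half the vertical distance: 15 + (-7 - 15)/2 = 15 + -22/2 = 4
Midpoint = (-1/2, 4)

(-1/2, 4)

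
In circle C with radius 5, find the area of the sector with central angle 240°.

The full circle has area πr² = π(5)² = 25*pi.
The sector covers 240° out of 360°, a fraction of 2/3.
Sector area = 25*pi × 2/3 = 50*pi/3.

50*pi/3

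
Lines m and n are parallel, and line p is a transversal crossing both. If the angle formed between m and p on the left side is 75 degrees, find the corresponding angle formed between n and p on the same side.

Corresponding angles formed by parallel lines and a transversal are equal.
The given angle is 75 degrees.
The corresponding angle = 75 degrees.

75 degrees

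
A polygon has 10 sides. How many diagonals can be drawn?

Each of the 10 vertices connects to 7 non-adjacent vertices via diagonals.
Total connections = 10 × 7 = 70, but each diagonal is counted twice.
Number of diagonals = 70 / 2 = 35.

35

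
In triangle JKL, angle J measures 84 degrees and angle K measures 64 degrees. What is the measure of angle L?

The interior angles sum to 180°: angle L = 180 - 84 - 64 = 32°.
The triangle is acute (angles 84°, 64°, 32°).

32 degrees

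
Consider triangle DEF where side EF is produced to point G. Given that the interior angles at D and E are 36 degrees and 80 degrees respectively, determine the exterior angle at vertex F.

Exterior angle = 36 + 80 = 116 degrees (exterior angle theorem).

116 degrees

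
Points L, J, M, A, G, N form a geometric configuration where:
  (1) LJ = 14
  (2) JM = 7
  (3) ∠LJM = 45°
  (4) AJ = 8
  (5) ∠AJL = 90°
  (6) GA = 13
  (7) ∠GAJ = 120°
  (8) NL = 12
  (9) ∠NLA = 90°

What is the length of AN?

Step 1: By the law of cosines on triangle LJA: LA² = 14² + 8² − 2·14·8·cos(90°) = 260, so LA = 2·√65.
Step 2: By the law of cosines on triangle ALN: AN² = (2·√65)² + 12² − 2·2·√65·12·cos(90°) = 404, so AN = 2·√101.

Therefore, the length of AN = 2·√101.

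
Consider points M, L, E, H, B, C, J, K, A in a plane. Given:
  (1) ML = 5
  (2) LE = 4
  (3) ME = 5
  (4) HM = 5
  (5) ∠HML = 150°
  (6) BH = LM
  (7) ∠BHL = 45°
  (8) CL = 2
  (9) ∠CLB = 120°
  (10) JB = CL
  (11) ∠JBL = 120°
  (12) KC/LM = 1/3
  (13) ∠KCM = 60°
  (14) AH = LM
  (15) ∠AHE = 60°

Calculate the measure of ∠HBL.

From the given relations: BH = LM = 5.
Step 1: By the law of cosines on triangle LMH: LH² = 5² + 5² − 2·5·5·cos(150°) = 93.3, so LH ≈ 9.66.
Step 2: By the law of cosines on triangle BHL: BL² = 5² + 9.66² − 2·5·9.66·cos(45°) = 50, so BL = 5·√2.
Step 3: By the inverse law of cosines on triangle HBL: cos(∠HBL) = (5² + (5·√2)² − 9.66²) / (2·5·5·√2) = -18.3/70.71 = -0.2588, so ∠HBL = 105°.

Therefore, the measure of angle ∠HBL = 105°.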